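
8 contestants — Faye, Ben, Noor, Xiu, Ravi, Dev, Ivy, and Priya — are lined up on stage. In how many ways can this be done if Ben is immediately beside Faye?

10080

Treat {Ben, Faye} as a single unit. There are 7 units to order, and the pair itself can be ordered 2 ways.
So the count is 2·(7)! = 10080.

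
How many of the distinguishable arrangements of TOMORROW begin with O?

With the first slot taken by O, it remains to arrange the other 7 letters (TMORROW).
Those 7 letters have O appearing twice and R appearing twice, giving (7)!/(2!·2!) = 1260.

1260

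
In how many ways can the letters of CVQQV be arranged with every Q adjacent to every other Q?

12

Treat the 2 copies of Q as a single block. The multiset to arrange is then {QQ, C, V, V}, 4 items in all.
That gives (4)!/(2!) = 12 arrangements.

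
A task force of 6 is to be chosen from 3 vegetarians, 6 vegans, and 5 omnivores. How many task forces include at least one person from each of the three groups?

Total 6-person selections from all 14: C(14,6) = 3003.
Selections missing a whole group: no vegetarians → C(11,6) = 462; no vegans → C(8,6) = 28; no omnivores → C(9,6) = 84.
Add back selections omitting two groups (i.e. drawn from a single group): C(3,6) + C(6,6) + C(5,6) = 1.
By inclusion–exclusion: 3003 − 574 + 1 = 2430.

2430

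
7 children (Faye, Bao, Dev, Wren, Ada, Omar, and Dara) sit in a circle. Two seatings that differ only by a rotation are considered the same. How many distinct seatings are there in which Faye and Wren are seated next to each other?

240

Treat {Faye, Wren} as one unit (2 internal orders) and seat the resulting 6 units around the table: (5)! circular arrangements.
So 2 × (5)! = 2 × 120 = 240.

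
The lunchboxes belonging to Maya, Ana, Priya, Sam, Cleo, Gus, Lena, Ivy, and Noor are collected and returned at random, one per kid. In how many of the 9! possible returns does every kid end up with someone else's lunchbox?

133496

Count assignments avoiding every fixed point. For any j of the 9 kids fixed to their own lunchbox, the other 9−j can be arranged in (9−j)! ways.
By inclusion–exclusion this is Σ_{j=0}^{9} (−1)^j C(9,j)·(9−j)!.
Computing: 362880 − 362880 + 181440 − 60480 + 15120 − 3024 + 504 − 72 + 9 − 1 = 133496.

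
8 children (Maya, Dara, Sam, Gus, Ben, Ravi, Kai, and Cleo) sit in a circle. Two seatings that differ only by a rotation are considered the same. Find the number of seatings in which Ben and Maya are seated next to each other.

Treat {Ben, Maya} as one unit (2 internal orders) and seat the resulting 7 units around the table: (6)! circular arrangements.
So 2 × (6)! = 2 × 720 = 1440.

1440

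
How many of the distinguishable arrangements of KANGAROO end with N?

With the last slot taken by N, it remains to arrange the other 7 letters (KAGAROO).
Those 7 letters have A appearing twice and O appearing twice, giving (7)!/(2!·2!) = 1260.

1260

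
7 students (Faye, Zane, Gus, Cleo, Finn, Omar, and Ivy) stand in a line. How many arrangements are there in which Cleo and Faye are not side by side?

3600

Of the 7! = 5040 arrangements, those with Cleo and Faye adjacent number 2 × 6! = 1440 (treat the pair as a block with 2 internal orders).
Complementary counting: 5040 − 1440 = 3600.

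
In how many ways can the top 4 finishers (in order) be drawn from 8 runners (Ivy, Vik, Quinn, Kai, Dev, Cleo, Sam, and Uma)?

This is an ordered selection of 4 from 8: P(8,4).
That gives 8 × 7 × 6 × 5 = 1680.

1680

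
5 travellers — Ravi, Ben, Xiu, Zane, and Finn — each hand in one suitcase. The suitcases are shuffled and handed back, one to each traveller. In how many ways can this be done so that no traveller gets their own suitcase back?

44

Let Aᵢ be the assignments in which traveller i gets their own suitcase. We want the size of the complement of A₁∪…∪A_5.
By inclusion–exclusion this is Σ_{j=0}^{5} (−1)^j C(5,j)·(5−j)!.
Computing: 120 − 120 + 60 − 20 + 5 − 1 = 44.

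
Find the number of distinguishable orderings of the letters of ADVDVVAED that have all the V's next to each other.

420

Treat the 3 copies of V as a single block. The multiset to arrange is then {VVV, A, A, D, D, D, E}, 7 items in all.
That gives (7)!/(3!·2!) = 420 arrangements.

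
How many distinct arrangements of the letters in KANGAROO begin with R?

Fix R in the first position and arrange the remaining 7 letters.
Those 7 letters have A appearing twice and O appearing twice, giving (7)!/(2!·2!) = 1260.

1260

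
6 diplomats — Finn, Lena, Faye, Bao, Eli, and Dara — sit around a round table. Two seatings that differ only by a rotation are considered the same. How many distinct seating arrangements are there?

120

Seat Finn anywhere (absorbing the rotational symmetry), then permute the other 5: (5)! = 120.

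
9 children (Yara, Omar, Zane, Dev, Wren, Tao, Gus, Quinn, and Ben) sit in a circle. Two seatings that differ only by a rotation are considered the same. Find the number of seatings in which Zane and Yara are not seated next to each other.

All circular seatings of 9 people number (8)! = 40320.
Those with Zane next to Yara: fuse the pair into one unit and seat 8 units around a circle — 2·(7)! = 10080.
Subtracting, 40320 − 10080 = 30240.

30240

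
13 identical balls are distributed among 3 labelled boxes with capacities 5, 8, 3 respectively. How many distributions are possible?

10

Ignoring the caps, the number of non-negative solutions to x_1+…+x_3 = 13 is C(15,2) = 105.
Subtract solutions that violate a single cap (substitute x_i' = x_i − (cap_i+1)): x_1 ≥ 6 gives C(9,2) = 36; x_2 ≥ 9 gives C(6,2) = 15; x_3 ≥ 4 gives C(11,2) = 55. Together 106.
Add back pairs where two caps are both exceeded: 0 + 10 + 1 = 11.
By inclusion–exclusion the count is 105 − 106 + 11 = 10.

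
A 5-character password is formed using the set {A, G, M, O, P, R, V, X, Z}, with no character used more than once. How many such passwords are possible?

This is a permutation of 5 out of 9: P(9,5) = 9!/4!.
That product is 9 × 8 × 7 × 6 × 5 = 15120.

15120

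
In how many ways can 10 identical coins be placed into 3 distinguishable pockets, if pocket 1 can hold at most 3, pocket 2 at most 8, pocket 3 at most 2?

9

By stars and bars, unrestricted non-negative solutions to x_1+…+x_3 = 10 number C(10+2,2) = 66.
Subtract solutions that violate a single cap (substitute x_i' = x_i − (cap_i+1)): x_1 ≥ 4 gives C(8,2) = 28; x_2 ≥ 9 gives C(3,2) = 3; x_3 ≥ 3 gives C(9,2) = 36. Together 67.
Add back pairs where two caps are both exceeded: 0 + 10 + 0 = 10.
By inclusion–exclusion the count is 66 − 67 + 10 = 9.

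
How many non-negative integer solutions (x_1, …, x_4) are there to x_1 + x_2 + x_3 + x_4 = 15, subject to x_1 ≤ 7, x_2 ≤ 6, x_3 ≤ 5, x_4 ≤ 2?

Ignoring the caps, the number of non-negative solutions to x_1+…+x_4 = 15 is C(18,3) = 816.
Subtract solutions that violate a single cap (substitute x_i' = x_i − (cap_i+1)): x_1 ≥ 8 gives C(10,3) = 120; x_2 ≥ 7 gives C(11,3) = 165; x_3 ≥ 6 gives C(12,3) = 220; x_4 ≥ 3 gives C(15,3) = 455. Together 960.
Add back pairs where two caps are both exceeded: 1 + 4 + 35 + 10 + 56 + 84 = 190.
By inclusion–exclusion the count is 816 − 960 + 190 = 46.

46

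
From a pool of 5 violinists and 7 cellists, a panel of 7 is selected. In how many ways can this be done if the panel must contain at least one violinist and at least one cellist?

791

With no constraint there are C(12,7) = 792 possible selections.
Selections missing a whole group: no violinists → C(7,7) = 1; no cellists → C(5,7) = 0.
Both groups omitted at once is impossible, so 792 − 1 = 791.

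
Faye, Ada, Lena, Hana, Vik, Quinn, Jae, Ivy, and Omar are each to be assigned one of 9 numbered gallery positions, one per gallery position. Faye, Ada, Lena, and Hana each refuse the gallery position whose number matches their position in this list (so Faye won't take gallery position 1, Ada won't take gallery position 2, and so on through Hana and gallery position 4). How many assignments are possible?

229080

Let Aᵢ (for 1 ≤ i ≤ 4) be the placements that put person i in their forbidden gallery position. Any j of these fix j positions, leaving (9−j)! ways to fill the rest, and there are C(4,j) ways to pick which j.
By inclusion–exclusion, the number of valid placements is Σ_{j=0}^{4} (−1)^j C(4,j)·(9−j)!.
Computing: 362880 − 161280 + 30240 − 2880 + 120 = 229080.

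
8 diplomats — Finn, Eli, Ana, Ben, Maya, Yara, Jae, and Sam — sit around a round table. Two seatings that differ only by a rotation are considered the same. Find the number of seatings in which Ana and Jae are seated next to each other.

1440

Treat {Ana, Jae} as one unit (2 internal orders) and seat the resulting 7 units around the table: (6)! circular arrangements.
So 2 × (6)! = 2 × 720 = 1440.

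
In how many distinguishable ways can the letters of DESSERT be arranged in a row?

Letter multiplicities in DESSERT: D×1, E×2, R×1, S×2, T×1.
So there are 7! / (2!·2!) = 1260 distinguishable arrangements.

1260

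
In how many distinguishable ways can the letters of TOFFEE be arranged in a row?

180

The 6 letters of TOFFEE have repeats: E appearing twice and F appearing twice.
So there are 6! / (2!·2!) = 180 distinguishable arrangements.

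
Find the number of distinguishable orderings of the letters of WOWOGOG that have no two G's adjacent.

Total arrangements of WOWOGOG: 7!/(3!·2!·2!) = 210.
Arrangements with the G's together: treat GG as one letter, giving (6)!/(3!·2!) = 60.
Subtracting, 210 − 60 = 150 arrangements keep the G's apart.

150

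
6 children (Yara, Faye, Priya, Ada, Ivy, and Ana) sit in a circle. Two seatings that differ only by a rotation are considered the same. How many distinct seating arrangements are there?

Seat Yara anywhere (absorbing the rotational symmetry), then permute the other 5: (5)! = 120.

120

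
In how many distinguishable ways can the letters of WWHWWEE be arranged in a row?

The 7 letters of WWHWWEE have repeats: E appearing twice and W appearing 4 times.
Dividing 7! = 5040 by 4!·2! = 48 for the repeated letters gives 105.

105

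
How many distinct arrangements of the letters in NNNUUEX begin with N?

180

With the first slot taken by N, it remains to arrange the other 6 letters (NNUUEX).
Those 6 letters have N appearing twice and U appearing twice, giving (6)!/(2!·2!) = 180.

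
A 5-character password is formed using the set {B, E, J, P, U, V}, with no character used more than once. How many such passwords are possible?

720

Choose and order 5 of the 6 symbols: the first character has 6 options, the next 5, and so on down to 2.
6 × 5 × 4 × 3 × 2 = 720.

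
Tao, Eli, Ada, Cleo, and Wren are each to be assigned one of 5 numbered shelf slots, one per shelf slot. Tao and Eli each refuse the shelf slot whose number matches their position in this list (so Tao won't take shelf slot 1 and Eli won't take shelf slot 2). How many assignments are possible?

78

Let Aᵢ (for i ∈ {1, 2}) be the placements that put person i in their forbidden shelf slot. Any j of these fix j positions, leaving (5−j)! ways to fill the rest, and there are C(2,j) ways to pick which j.
By inclusion–exclusion, the number of valid placements is Σ_{j=0}^{2} (−1)^j C(2,j)·(5−j)!.
Computing: 120 − 48 + 6 = 78.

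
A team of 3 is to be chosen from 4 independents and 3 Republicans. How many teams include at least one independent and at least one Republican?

Total 3-person selections from all 7: C(7,3) = 35.
Subtract selections that omit an entire group: no independents → C(3,3) = 1; no Republicans → C(4,3) = 4.
Both groups omitted at once is impossible, so 35 − 5 = 30.

30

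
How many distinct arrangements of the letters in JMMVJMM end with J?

With the last slot taken by J, it remains to arrange the other 6 letters (MMVJMM).
Those 6 letters have M appearing 4 times, giving (6)!/(4!) = 30.

30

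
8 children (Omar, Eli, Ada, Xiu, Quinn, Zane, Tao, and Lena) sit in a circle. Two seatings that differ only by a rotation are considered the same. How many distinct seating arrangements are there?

5040

Seat Omar anywhere (absorbing the rotational symmetry), then permute the other 7: (7)! = 5040.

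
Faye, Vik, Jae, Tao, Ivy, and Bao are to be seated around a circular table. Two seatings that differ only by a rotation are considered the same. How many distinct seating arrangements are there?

120

Fix one person's seat to break rotational symmetry; the remaining 5 people can be arranged in (5)! = 120 ways.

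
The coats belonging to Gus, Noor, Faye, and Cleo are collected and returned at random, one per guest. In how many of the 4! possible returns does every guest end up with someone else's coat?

9

This is the derangement count D_4: permutations of 4 items with no fixed point.
By inclusion–exclusion this is Σ_{j=0}^{4} (−1)^j C(4,j)·(4−j)!.
Computing: 24 − 24 + 12 − 4 + 1 = 9.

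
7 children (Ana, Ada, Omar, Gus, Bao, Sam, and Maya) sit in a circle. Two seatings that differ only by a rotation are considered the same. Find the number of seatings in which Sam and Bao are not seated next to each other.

480

All circular seatings of 7 people number (6)! = 720.
Seatings with Sam beside Bao: treat them as a block with 2 internal orders, giving 2 × (5)! = 240.
Subtracting, 720 − 240 = 480.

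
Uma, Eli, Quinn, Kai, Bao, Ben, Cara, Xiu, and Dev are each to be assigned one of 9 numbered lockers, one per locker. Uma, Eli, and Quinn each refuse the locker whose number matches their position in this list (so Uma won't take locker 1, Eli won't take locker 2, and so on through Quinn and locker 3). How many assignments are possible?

256320

Let Aᵢ (for i ∈ {1, 2, 3}) be the placements that put person i in their forbidden locker. Any j of these fix j positions, leaving (9−j)! ways to fill the rest, and there are C(3,j) ways to pick which j.
By inclusion–exclusion, the number of valid placements is Σ_{j=0}^{3} (−1)^j C(3,j)·(9−j)!.
Computing: 362880 − 120960 + 15120 − 720 = 256320.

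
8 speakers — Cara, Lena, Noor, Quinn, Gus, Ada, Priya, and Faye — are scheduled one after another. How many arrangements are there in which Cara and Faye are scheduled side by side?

Glue Cara and Faye into one block (2 internal orders), leaving 7 units to arrange in a row.
That gives 2 × 7! = 2 × 5040 = 10080.

10080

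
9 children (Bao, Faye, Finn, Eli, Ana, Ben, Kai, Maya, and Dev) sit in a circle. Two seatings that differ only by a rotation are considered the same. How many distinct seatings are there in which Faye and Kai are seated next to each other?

Treat {Faye, Kai} as one unit (2 internal orders) and seat the resulting 8 units around the table: (7)! circular arrangements.
So 2 × (7)! = 2 × 5040 = 10080.

10080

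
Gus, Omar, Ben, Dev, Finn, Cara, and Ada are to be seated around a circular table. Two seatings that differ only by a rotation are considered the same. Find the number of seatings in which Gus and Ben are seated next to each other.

240

Treat {Gus, Ben} as one unit (2 internal orders) and seat the resulting 6 units around the table: (5)! circular arrangements.
So 2 × (5)! = 2 × 120 = 240.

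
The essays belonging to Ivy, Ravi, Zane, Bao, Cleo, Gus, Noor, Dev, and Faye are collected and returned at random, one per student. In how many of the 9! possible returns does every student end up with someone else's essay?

This is the derangement count D_9: permutations of 9 items with no fixed point.
By inclusion–exclusion this is Σ_{j=0}^{9} (−1)^j C(9,j)·(9−j)!.
Computing: 362880 − 362880 + 181440 − 60480 + 15120 − 3024 + 504 − 72 + 9 − 1 = 133496.

133496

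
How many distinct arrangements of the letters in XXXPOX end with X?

20

With the last slot taken by X, it remains to arrange the other 5 letters (XXPOX).
Those 5 letters have X appearing 3 times, giving (5)!/(3!) = 20.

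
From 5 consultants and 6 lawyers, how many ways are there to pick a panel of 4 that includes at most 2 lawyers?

215

Split by how many lawyers are chosen (0 through 2).
Sum: C(6,0)·C(5,4) + C(6,1)·C(5,3) + C(6,2)·C(5,2) = 5 + 60 + 150 = 215.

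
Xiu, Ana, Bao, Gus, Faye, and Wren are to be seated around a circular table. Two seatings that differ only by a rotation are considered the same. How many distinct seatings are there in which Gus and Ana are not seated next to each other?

All circular seatings of 6 people number (5)! = 120.
Those with Gus next to Ana: fuse the pair into one unit and seat 5 units around a circle — 2·(4)! = 48.
Subtracting, 120 − 48 = 72.

72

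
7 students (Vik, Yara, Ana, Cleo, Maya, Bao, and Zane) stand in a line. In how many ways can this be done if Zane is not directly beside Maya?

There are 7! = 5040 arrangements in all. If Zane and Maya are adjacent, merging them into one block gives 2·(6)! = 1440 arrangements.
Complementary counting: 5040 − 1440 = 3600.

3600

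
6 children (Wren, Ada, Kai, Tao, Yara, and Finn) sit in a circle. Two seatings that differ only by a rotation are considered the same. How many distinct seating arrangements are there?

Fix one person's seat to break rotational symmetry; the remaining 5 people can be arranged in (5)! = 120 ways.

120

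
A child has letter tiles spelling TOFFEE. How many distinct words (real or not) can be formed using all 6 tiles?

180

Letter multiplicities in TOFFEE: E×2, F×2, O×1, T×1.
So there are 6! / (2!·2!) = 180 distinguishable arrangements.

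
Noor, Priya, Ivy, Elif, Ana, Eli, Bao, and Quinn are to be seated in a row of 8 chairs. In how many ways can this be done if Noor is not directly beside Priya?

Of the 8! = 40320 arrangements, those with Noor and Priya adjacent number 2 × 7! = 10080 (treat the pair as a block with 2 internal orders).
Complementary counting: 40320 − 10080 = 30240.

30240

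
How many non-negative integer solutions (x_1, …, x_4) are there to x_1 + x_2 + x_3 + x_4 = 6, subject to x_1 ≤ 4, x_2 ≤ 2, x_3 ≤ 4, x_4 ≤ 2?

Without the upper bounds there are C(9,3) = 84 ways to split 6 among 4 variables.
Subtract solutions that violate a single cap (substitute x_i' = x_i − (cap_i+1)): x_1 ≥ 5 gives C(4,3) = 4; x_2 ≥ 3 gives C(6,3) = 20; x_3 ≥ 5 gives C(4,3) = 4; x_4 ≥ 3 gives C(6,3) = 20. Together 48.
Add back pairs where two caps are both exceeded: 0 + 0 + 0 + 0 + 1 + 0 = 1.
By inclusion–exclusion the count is 84 − 48 + 1 = 37.

37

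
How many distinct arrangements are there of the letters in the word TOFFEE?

180

The 6 letters of TOFFEE have repeats: E appearing twice and F appearing twice.
The number of distinct arrangements is 6!/(2!·2!) = 720/4 = 180.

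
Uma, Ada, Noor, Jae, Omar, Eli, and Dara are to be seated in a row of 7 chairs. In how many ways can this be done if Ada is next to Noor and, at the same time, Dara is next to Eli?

Treat {Ada,Noor} as one block (2 orders) and {Dara,Eli} as another (2 orders).
That leaves 5 units to arrange: 2 × 2 × 5! = 4 × 120 = 480.

480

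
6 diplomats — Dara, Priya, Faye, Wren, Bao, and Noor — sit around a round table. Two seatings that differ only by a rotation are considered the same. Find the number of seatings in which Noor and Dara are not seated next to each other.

Without the restriction there are (5)! = 120 seatings.
Seatings with Noor beside Dara: treat them as a block with 2 internal orders, giving 2 × (4)! = 48.
Subtracting, 120 − 48 = 72.

72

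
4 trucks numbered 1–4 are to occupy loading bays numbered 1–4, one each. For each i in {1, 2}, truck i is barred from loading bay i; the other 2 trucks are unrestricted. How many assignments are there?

14

Let Aᵢ (for i ∈ {1, 2}) be the placements that put truck i in its forbidden loading bay. Any j of these fix j positions, leaving (4−j)! ways to fill the rest, and there are C(2,j) ways to pick which j.
By inclusion–exclusion, the number of valid placements is Σ_{j=0}^{2} (−1)^j C(2,j)·(4−j)!.
Computing: 24 − 12 + 2 = 14.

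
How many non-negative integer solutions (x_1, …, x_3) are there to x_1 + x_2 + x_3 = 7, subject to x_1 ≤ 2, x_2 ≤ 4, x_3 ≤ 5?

Without the upper bounds there are C(9,2) = 36 ways to split 7 among 3 variables.
Subtract solutions that violate a single cap (substitute x_i' = x_i − (cap_i+1)): x_1 ≥ 3 gives C(6,2) = 15; x_2 ≥ 5 gives C(4,2) = 6; x_3 ≥ 6 gives C(3,2) = 3. Together 24.
No two caps can be exceeded simultaneously, so the pair terms are all 0.
By inclusion–exclusion the count is 36 − 24 + 0 = 12.

12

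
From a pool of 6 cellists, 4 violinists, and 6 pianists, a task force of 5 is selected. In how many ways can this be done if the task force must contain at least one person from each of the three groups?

With no constraint there are C(16,5) = 4368 possible selections.
Selections missing a whole group: no cellists → C(10,5) = 252; no violinists → C(12,5) = 792; no pianists → C(10,5) = 252.
Add back selections omitting two groups (i.e. drawn from a single group): C(6,5) + C(4,5) + C(6,5) = 12.
By inclusion–exclusion: 4368 − 1296 + 12 = 3084.

3084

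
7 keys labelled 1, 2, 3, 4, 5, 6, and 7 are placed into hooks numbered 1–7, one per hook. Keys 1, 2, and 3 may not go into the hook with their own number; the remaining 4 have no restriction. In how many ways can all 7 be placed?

Let Aᵢ (for i ∈ {1, 2, 3}) be the placements that put key i in its forbidden hook. Any j of these fix j positions, leaving (7−j)! ways to fill the rest, and there are C(3,j) ways to pick which j.
By inclusion–exclusion, the number of valid placements is Σ_{j=0}^{3} (−1)^j C(3,j)·(7−j)!.
Computing: 5040 − 2160 + 360 − 24 = 3216.

3216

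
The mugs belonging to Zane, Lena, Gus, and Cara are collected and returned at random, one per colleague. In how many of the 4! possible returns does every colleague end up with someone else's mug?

This is the derangement count D_4: permutations of 4 items with no fixed point.
By inclusion–exclusion this is Σ_{j=0}^{4} (−1)^j C(4,j)·(4−j)!.
Computing: 24 − 24 + 12 − 4 + 1 = 9.

9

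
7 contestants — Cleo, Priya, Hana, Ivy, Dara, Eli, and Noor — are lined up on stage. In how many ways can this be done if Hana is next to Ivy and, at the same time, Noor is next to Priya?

480

Treat {Hana,Ivy} as one block (2 orders) and {Noor,Priya} as another (2 orders).
That leaves 5 units to arrange: 2 × 2 × 5! = 4 × 120 = 480.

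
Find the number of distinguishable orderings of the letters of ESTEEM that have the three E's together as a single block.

24

Treat the 3 copies of E as a single block. The multiset to arrange is then {EEE, M, S, T}, 4 items in all.
All 4 items are distinct, so there are (4)! = 24 arrangements.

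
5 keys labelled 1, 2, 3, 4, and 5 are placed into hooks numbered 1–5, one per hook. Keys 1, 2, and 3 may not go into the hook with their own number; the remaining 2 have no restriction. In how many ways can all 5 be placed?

Let Aᵢ (for i ∈ {1, 2, 3}) be the placements that put key i in its forbidden hook. Any j of these fix j positions, leaving (5−j)! ways to fill the rest, and there are C(3,j) ways to pick which j.
By inclusion–exclusion, the number of valid placements is Σ_{j=0}^{3} (−1)^j C(3,j)·(5−j)!.
Computing: 120 − 72 + 18 − 2 = 64.

64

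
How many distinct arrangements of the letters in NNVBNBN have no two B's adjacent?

There are 7!/(4!·2!) = 105 arrangements of NNVBNBN in total.
If the two B's are adjacent, glue them into one block, leaving 6 items to arrange: (6)!/(4!) = 30 ways.
Hence 105 − 30 = 75.

75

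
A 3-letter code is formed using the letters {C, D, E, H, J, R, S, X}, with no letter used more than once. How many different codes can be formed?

With no repetition, fill the 3 letters in order: 8 choices, then 7, down to 6.
That product is 8 × 7 × 6 = 336.

336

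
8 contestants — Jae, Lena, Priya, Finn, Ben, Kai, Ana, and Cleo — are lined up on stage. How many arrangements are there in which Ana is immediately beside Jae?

Glue Ana and Jae into one block (2 internal orders), leaving 7 units to arrange in a row.
That gives 2 × 7! = 2 × 5040 = 10080.

10080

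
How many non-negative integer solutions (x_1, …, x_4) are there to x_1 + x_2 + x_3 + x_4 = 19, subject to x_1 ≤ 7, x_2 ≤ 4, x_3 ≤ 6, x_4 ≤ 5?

20

By stars and bars, unrestricted non-negative solutions to x_1+…+x_4 = 19 number C(19+3,3) = 1540.
Subtract solutions that violate a single cap (substitute x_i' = x_i − (cap_i+1)): x_1 ≥ 8 gives C(14,3) = 364; x_2 ≥ 5 gives C(17,3) = 680; x_3 ≥ 7 gives C(15,3) = 455; x_4 ≥ 6 gives C(16,3) = 560. Together 2059.
Add back pairs where two caps are both exceeded: 84 + 35 + 56 + 120 + 165 + 84 = 544.
Subtract triples: 0 + 1 + 0 + 4 = 5.
By inclusion–exclusion the count is 1540 − 2059 + 544 − 5 = 20.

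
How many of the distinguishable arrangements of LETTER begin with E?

60

Fix E in the first position and arrange the remaining 5 letters.
Those 5 letters have T appearing twice, giving (5)!/(2!) = 60.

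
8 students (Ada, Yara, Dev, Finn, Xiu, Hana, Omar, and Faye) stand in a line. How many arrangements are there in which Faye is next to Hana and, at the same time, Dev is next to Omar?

Treat {Faye,Hana} as one block (2 orders) and {Dev,Omar} as another (2 orders).
That leaves 6 units to arrange: 2 × 2 × 6! = 4 × 720 = 2880.

2880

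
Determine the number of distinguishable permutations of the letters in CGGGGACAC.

CGGGGACAC has 9 letters with A appearing twice, C appearing 3 times, and G appearing 4 times.
So there are 9! / (4!·3!·2!) = 1260 distinguishable arrangements.

1260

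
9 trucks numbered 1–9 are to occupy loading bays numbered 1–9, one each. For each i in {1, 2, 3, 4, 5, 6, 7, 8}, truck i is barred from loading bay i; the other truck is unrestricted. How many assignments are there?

148329

Let Aᵢ (for 1 ≤ i ≤ 8) be the placements that put truck i in its forbidden loading bay. Any j of these fix j positions, leaving (9−j)! ways to fill the rest, and there are C(8,j) ways to pick which j.
By inclusion–exclusion, the number of valid placements is Σ_{j=0}^{8} (−1)^j C(8,j)·(9−j)!.
Computing: 362880 − 322560 + 141120 − 40320 + 8400 − 1344 + 168 − 16 + 1 = 148329.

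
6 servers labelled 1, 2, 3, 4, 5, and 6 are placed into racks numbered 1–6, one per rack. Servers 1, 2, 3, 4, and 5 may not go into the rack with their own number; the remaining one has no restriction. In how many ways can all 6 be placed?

Let Aᵢ (for 1 ≤ i ≤ 5) be the placements that put server i in its forbidden rack. Any j of these fix j positions, leaving (6−j)! ways to fill the rest, and there are C(5,j) ways to pick which j.
By inclusion–exclusion, the number of valid placements is Σ_{j=0}^{5} (−1)^j C(5,j)·(6−j)!.
Computing: 720 − 600 + 240 − 60 + 10 − 1 = 309.

309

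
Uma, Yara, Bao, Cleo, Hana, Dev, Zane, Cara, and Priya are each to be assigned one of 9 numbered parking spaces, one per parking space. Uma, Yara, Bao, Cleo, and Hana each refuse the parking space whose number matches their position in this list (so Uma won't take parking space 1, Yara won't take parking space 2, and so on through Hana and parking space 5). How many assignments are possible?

Let Aᵢ (for 1 ≤ i ≤ 5) be the placements that put person i in their forbidden parking space. Any j of these fix j positions, leaving (9−j)! ways to fill the rest, and there are C(5,j) ways to pick which j.
By inclusion–exclusion, the number of valid placements is Σ_{j=0}^{5} (−1)^j C(5,j)·(9−j)!.
Computing: 362880 − 201600 + 50400 − 7200 + 600 − 24 = 205056.

205056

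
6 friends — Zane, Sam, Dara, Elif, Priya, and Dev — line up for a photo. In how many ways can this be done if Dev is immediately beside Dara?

Treat {Dev, Dara} as a single unit. There are 5 units to order, and the pair itself can be ordered 2 ways.
So the count is 2·(5)! = 240.

240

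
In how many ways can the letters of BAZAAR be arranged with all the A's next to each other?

Treat the 3 copies of A as a single block. The multiset to arrange is then {AAA, B, R, Z}, 4 items in all.
All 4 items are distinct, so there are (4)! = 24 arrangements.

24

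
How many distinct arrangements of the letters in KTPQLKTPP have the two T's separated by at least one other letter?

There are 9!/(3!·2!·2!) = 15120 arrangements of KTPQLKTPP in total.
If the two T's are adjacent, glue them into one block, leaving 8 items to arrange: (8)!/(3!·2!) = 3360 ways.
Subtracting, 15120 − 3360 = 11760 arrangements keep the T's apart.

11760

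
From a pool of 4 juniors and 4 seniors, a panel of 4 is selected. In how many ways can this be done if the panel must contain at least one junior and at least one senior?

68

With no constraint there are C(8,4) = 70 possible selections.
Subtract selections that omit an entire group: no juniors → C(4,4) = 1; no seniors → C(4,4) = 1.
Both groups omitted at once is impossible, so 70 − 2 = 68.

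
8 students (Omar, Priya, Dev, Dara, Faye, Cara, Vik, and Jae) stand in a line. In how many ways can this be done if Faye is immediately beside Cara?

Glue Faye and Cara into one block (2 internal orders), leaving 7 units to arrange in a row.
So the count is 2·(7)! = 10080.

10080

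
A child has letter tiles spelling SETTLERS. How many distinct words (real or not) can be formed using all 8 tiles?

5040

The 8 letters of SETTLERS have repeats: E appearing twice, S appearing twice, and T appearing twice.
The number of distinct arrangements is 8!/(2!·2!·2!) = 40320/8 = 5040.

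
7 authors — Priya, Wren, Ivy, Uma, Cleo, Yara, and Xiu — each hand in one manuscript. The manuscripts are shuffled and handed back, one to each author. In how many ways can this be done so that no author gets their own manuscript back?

Let Aᵢ be the assignments in which author i gets their own manuscript. We want the size of the complement of A₁∪…∪A_7.
By inclusion–exclusion this is Σ_{j=0}^{7} (−1)^j C(7,j)·(7−j)!.
Computing: 5040 − 5040 + 2520 − 840 + 210 − 42 + 7 − 1 = 1854.

1854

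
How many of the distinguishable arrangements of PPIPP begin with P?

4

With the first slot taken by P, it remains to arrange the other 4 letters (PIPP).
Those 4 letters have P appearing 3 times, giving (4)!/(3!) = 4.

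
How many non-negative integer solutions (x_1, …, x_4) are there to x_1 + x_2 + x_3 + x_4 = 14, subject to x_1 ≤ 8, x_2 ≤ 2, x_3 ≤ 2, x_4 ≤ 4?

10

Ignoring the caps, the number of non-negative solutions to x_1+…+x_4 = 14 is C(17,3) = 680.
Subtract solutions that violate a single cap (substitute x_i' = x_i − (cap_i+1)): x_1 ≥ 9 gives C(8,3) = 56; x_2 ≥ 3 gives C(14,3) = 364; x_3 ≥ 3 gives C(14,3) = 364; x_4 ≥ 5 gives C(12,3) = 220. Together 1004.
Add back pairs where two caps are both exceeded: 10 + 10 + 1 + 165 + 84 + 84 = 354.
Subtract triples: 0 + 0 + 0 + 20 = 20.
By inclusion–exclusion the count is 680 − 1004 + 354 − 20 = 10.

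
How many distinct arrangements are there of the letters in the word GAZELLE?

1260

Letter multiplicities in GAZELLE: A×1, E×2, G×1, L×2, Z×1.
The number of distinct arrangements is 7!/(2!·2!) = 5040/4 = 1260.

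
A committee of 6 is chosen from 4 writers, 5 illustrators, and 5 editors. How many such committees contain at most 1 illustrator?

Split by how many illustrators are chosen (0 through 1).
Sum: C(5,0)·C(9,6) + C(5,1)·C(9,5) = 84 + 630 = 714.

714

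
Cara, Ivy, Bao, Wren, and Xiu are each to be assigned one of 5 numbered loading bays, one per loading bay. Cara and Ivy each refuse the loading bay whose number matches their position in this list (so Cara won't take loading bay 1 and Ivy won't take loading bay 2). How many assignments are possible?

78

Let Aᵢ (for i ∈ {1, 2}) be the placements that put person i in their forbidden loading bay. Any j of these fix j positions, leaving (5−j)! ways to fill the rest, and there are C(2,j) ways to pick which j.
By inclusion–exclusion, the number of valid placements is Σ_{j=0}^{2} (−1)^j C(2,j)·(5−j)!.
Computing: 120 − 48 + 6 = 78.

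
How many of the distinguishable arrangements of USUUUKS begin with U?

60

Fix U in the first position and arrange the remaining 6 letters.
Those 6 letters have S appearing twice and U appearing 3 times, giving (6)!/(3!·2!) = 60.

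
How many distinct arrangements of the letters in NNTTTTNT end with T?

With the last slot taken by T, it remains to arrange the other 7 letters (NNTTTNT).
Those 7 letters have N appearing 3 times and T appearing 4 times, giving (7)!/(4!·3!) = 35.

35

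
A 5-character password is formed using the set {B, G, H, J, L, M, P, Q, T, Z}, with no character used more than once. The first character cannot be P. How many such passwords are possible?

The first character has 10−1 = 9 choices (anything except P).
The remaining 4 characters are filled from the other 9 symbols without repetition: 9 × 8 × 7 × 6 = 3024.
Total: 9 × 3024 = 27216.

27216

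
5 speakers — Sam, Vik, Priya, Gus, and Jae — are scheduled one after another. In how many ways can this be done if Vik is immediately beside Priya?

48

Place the 3 others and the Vik-Priya pair as 4 objects in a line; the pair has 2 internal arrangements.
That gives 2 × 4! = 2 × 24 = 48.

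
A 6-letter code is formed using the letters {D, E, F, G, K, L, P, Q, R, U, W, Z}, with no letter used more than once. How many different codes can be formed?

665280

This is a permutation of 6 out of 12: P(12,6) = 12!/6!.
12 × 11 × 10 × 9 × 8 × 7 = 665280.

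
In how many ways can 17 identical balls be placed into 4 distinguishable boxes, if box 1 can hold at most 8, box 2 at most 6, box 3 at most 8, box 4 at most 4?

By stars and bars, unrestricted non-negative solutions to x_1+…+x_4 = 17 number C(17+3,3) = 1140.
Subtract solutions that violate a single cap (substitute x_i' = x_i − (cap_i+1)): x_1 ≥ 9 gives C(11,3) = 165; x_2 ≥ 7 gives C(13,3) = 286; x_3 ≥ 9 gives C(11,3) = 165; x_4 ≥ 5 gives C(15,3) = 455. Together 1071.
Add back pairs where two caps are both exceeded: 4 + 0 + 20 + 4 + 56 + 20 = 104.
By inclusion–exclusion the count is 1140 − 1071 + 104 = 173.

173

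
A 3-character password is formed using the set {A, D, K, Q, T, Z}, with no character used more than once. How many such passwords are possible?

120

This is a permutation of 3 out of 6: P(6,3) = 6!/3!.
That product is 6 × 5 × 4 = 120.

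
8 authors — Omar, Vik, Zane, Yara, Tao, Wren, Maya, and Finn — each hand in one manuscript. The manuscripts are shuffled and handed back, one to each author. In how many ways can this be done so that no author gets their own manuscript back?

This is the derangement count D_8: permutations of 8 items with no fixed point.
By inclusion–exclusion this is Σ_{j=0}^{8} (−1)^j C(8,j)·(8−j)!.
Computing: 40320 − 40320 + 20160 − 6720 + 1680 − 336 + 56 − 8 + 1 = 14833.

14833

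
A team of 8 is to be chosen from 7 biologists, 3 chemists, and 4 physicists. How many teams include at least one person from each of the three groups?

2793

Unrestricted: C(14,8) = 3003 ways to pick any 8 of the 14.
Subtract selections that omit an entire group: no biologists → C(7,8) = 0; no chemists → C(11,8) = 165; no physicists → C(10,8) = 45.
Add back selections omitting two groups (i.e. drawn from a single group): C(7,8) + C(3,8) + C(4,8) = 0.
By inclusion–exclusion: 3003 − 210 + 0 = 2793.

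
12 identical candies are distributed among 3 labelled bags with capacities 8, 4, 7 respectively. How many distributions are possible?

Ignoring the caps, the number of non-negative solutions to x_1+…+x_3 = 12 is C(14,2) = 91.
Subtract solutions that violate a single cap (substitute x_i' = x_i − (cap_i+1)): x_1 ≥ 9 gives C(5,2) = 10; x_2 ≥ 5 gives C(9,2) = 36; x_3 ≥ 8 gives C(6,2) = 15. Together 61.
No two caps can be exceeded simultaneously, so the pair terms are all 0.
By inclusion–exclusion the count is 91 − 61 + 0 = 30.

30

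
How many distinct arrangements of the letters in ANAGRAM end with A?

360

With the last slot taken by A, it remains to arrange the other 6 letters (NAGRAM).
Those 6 letters have A appearing twice, giving (6)!/(2!) = 360.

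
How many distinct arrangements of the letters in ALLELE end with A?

Fix A in the last position and arrange the remaining 5 letters.
Those 5 letters have E appearing twice and L appearing 3 times, giving (5)!/(3!·2!) = 10.

10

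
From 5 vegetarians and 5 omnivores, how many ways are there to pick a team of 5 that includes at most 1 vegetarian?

26

Split by how many vegetarians are chosen (0 through 1).
Sum: C(5,0)·C(5,5) + C(5,1)·C(5,4) = 1 + 25 = 26.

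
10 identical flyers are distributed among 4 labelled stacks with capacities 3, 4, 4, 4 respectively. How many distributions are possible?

49

Ignoring the caps, the number of non-negative solutions to x_1+…+x_4 = 10 is C(13,3) = 286.
Subtract solutions that violate a single cap (substitute x_i' = x_i − (cap_i+1)): x_1 ≥ 4 gives C(9,3) = 84; x_2 ≥ 5 gives C(8,3) = 56; x_3 ≥ 5 gives C(8,3) = 56; x_4 ≥ 5 gives C(8,3) = 56. Together 252.
Add back pairs where two caps are both exceeded: 4 + 4 + 4 + 1 + 1 + 1 = 15.
By inclusion–exclusion the count is 286 − 252 + 15 = 49.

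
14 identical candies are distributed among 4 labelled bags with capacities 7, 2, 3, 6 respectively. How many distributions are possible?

30

Without the upper bounds there are C(17,3) = 680 ways to split 14 among 4 bags.
Subtract solutions that violate a single cap (substitute x_i' = x_i − (cap_i+1)): x_1 ≥ 8 gives C(9,3) = 84; x_2 ≥ 3 gives C(14,3) = 364; x_3 ≥ 4 gives C(13,3) = 286; x_4 ≥ 7 gives C(10,3) = 120. Together 854.
Add back pairs where two caps are both exceeded: 20 + 10 + 0 + 120 + 35 + 20 = 205.
Subtract triples: 0 + 0 + 0 + 1 = 1.
By inclusion–exclusion the count is 680 − 854 + 205 − 1 = 30.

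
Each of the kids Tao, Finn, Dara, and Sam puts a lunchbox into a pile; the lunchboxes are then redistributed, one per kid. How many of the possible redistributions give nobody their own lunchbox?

This is the derangement count D_4: permutations of 4 items with no fixed point.
By inclusion–exclusion this is Σ_{j=0}^{4} (−1)^j C(4,j)·(4−j)!.
Computing: 24 − 24 + 12 − 4 + 1 = 9.

9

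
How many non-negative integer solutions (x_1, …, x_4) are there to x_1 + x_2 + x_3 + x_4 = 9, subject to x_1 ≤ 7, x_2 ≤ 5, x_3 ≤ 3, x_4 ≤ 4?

106

Ignoring the caps, the number of non-negative solutions to x_1+…+x_4 = 9 is C(12,3) = 220.
Subtract solutions that violate a single cap (substitute x_i' = x_i − (cap_i+1)): x_1 ≥ 8 gives C(4,3) = 4; x_2 ≥ 6 gives C(6,3) = 20; x_3 ≥ 4 gives C(8,3) = 56; x_4 ≥ 5 gives C(7,3) = 35. Together 115.
Add back pairs where two caps are both exceeded: 0 + 0 + 0 + 0 + 0 + 1 = 1.
By inclusion–exclusion the count is 220 − 115 + 1 = 106.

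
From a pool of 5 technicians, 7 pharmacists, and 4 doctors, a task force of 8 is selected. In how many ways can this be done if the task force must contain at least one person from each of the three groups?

12201

With no constraint there are C(16,8) = 12870 possible selections.
Selections missing a whole group: no technicians → C(11,8) = 165; no pharmacists → C(9,8) = 9; no doctors → C(12,8) = 495.
Add back selections omitting two groups (i.e. drawn from a single group): C(5,8) + C(7,8) + C(4,8) = 0.
By inclusion–exclusion: 12870 − 669 + 0 = 12201.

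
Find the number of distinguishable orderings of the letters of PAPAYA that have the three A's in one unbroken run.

12

Treat the 3 copies of A as a single block. The multiset to arrange is then {AAA, P, P, Y}, 4 items in all.
That gives (4)!/(2!) = 12 arrangements.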